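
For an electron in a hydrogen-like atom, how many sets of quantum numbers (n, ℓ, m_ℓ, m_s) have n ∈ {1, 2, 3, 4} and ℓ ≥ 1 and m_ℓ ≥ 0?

32

Count contributing orbitals for each principal shell:
n=2 → 2; n=3 → 5; n=4 → 9.
Orbitals: 2 + 5 + 9 = 16. Including both spin states (m_s = ±1/2) gives 2 × 16 = 32 states.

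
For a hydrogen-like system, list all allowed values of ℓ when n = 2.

ℓ is an integer with 0 ≤ ℓ ≤ n−1, so for n = 2: ℓ = 0, 1.

0, 1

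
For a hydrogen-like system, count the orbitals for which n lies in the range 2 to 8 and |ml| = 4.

20

Count contributing orbitals for each principal shell:
n=5 → 2; n=6 → 4; n=7 → 6; n=8 → 8.
Total orbitals: 2 + 4 + 6 + 8 = 20.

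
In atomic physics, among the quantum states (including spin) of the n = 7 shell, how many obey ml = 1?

12

The n = 7 shell has l = 0 through 6; check each.
Contributions: l=1 → 1; l=2 → 1; l=3 → 1; l=4 → 1; l=5 → 1; l=6 → 1.
Orbitals: 1 + 1 + 1 + 1 + 1 + 1 = 6. Each orbital carries two spin states, so 6 × 2 = 12 states.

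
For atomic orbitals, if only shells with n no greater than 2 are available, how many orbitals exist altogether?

5

Total orbitals = 1² + 2² = 5.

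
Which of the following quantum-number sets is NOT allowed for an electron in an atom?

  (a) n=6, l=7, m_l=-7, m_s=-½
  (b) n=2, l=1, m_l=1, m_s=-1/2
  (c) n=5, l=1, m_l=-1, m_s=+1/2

(a) has l = 7 ≥ n = 6, violating 0 ≤ l ≤ n−1.
The remaining sets (b), (c) satisfy all four rules.

(a)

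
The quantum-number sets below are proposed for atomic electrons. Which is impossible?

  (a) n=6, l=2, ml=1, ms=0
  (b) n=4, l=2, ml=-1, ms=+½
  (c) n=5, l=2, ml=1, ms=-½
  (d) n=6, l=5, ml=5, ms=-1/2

(a) has ms = 0, but an electron's spin must be ±1/2.
The remaining sets (b), (c), (d) satisfy all four rules.

(a)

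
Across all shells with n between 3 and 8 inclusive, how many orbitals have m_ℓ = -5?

6

Per-shell orbital counts meeting the constraint:
n=6 → 1; n=7 → 2; n=8 → 3.
Total orbitals: 1 + 2 + 3 = 6.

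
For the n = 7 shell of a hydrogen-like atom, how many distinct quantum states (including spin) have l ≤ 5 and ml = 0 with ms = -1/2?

6

With n = 7 the allowed l are 0, 1, …, 6.
Contributions: l=0 → 1; l=1 → 1; l=2 → 1; l=3 → 1; l=4 → 1; l=5 → 1.
Orbitals: 1 + 1 + 1 + 1 + 1 + 1 = 6. With ms fixed to a single value there is one state per orbital, giving 6 states.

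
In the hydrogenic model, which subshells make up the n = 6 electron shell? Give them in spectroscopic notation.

For n = 6, ℓ runs from 0 to 5. In spectroscopic notation ℓ = 0,1,2,… ↔ s,p,d,f,g,h,i, so the subshells are 6s, 6p, 6d, 6f, 6g, 6h.

6s, 6p, 6d, 6f, 6g, 6h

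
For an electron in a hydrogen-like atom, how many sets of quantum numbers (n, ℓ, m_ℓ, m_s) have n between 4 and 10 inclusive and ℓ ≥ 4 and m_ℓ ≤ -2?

Work shell by shell — for each n, count the (ℓ, m_ℓ) pairs that satisfy ℓ ≥ 4 and m_ℓ ≤ -2:
n=5 → 3; n=6 → 7; n=7 → 12; n=8 → 18; n=9 → 25; n=10 → 33.
Orbitals: 3 + 7 + 12 + 18 + 25 + 33 = 98. Including both spin states (m_s = ±1/2) gives 2 × 98 = 196 states.

196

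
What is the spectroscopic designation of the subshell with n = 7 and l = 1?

7p

l = 1 corresponds to the letter 'p', so the subshell is 7p.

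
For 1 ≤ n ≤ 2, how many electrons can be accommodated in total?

Total orbitals = 1² + 2² = 5. Doubling for spin gives 10 electrons.

10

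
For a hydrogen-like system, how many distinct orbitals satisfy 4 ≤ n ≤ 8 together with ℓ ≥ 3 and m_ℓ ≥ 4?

Treat each shell separately and count matching orbitals:
n=5 → 1; n=6 → 3; n=7 → 6; n=8 → 10.
Total orbitals: 1 + 3 + 6 + 10 = 20.

20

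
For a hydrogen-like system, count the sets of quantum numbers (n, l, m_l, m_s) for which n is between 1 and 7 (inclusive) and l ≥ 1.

266

Go shell by shell, enumerating (l, m_l) with l ≥ 1:
n=2 → 3; n=3 → 8; n=4 → 15; n=5 → 24; n=6 → 35; n=7 → 48.
Orbitals: 3 + 8 + 15 + 24 + 35 + 48 = 133. Including both spin states (m_s = ±1/2) gives 2 × 133 = 266 states.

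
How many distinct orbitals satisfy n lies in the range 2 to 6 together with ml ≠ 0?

70

For each n in the range, tally the orbitals obeying ml ≠ 0:
n=2 → 2; n=3 → 6; n=4 → 12; n=5 → 20; n=6 → 30.
Total orbitals: 2 + 6 + 12 + 20 + 30 = 70.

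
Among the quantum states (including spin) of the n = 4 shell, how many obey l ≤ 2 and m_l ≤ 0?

With n = 4 the allowed l are 0, 1, …, 3.
Orbitals with l ≤ 2 and m_l ≤ 0, by l: l=0 → 1; l=1 → 2; l=2 → 3.
Orbitals: 1 + 2 + 3 = 6. Each orbital carries two spin states, so 6 × 2 = 12 states.

12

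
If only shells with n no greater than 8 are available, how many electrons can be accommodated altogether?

408

Total orbitals = 1² + 2² + 3² + 4² + 5² + 6² + 7² + 8² = 204. Doubling for spin gives 408 electrons.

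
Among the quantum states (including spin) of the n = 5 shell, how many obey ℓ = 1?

6

For n = 5, ℓ ranges over 0 … 4.
Contributions: ℓ=1 → 3.
Orbitals: 3. Each orbital carries two spin states, so 3 × 2 = 6 states.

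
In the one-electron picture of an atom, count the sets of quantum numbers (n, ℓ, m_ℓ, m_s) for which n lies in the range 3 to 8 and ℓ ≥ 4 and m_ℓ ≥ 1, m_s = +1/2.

50

Count contributing orbitals for each principal shell:
n=5 → 4; n=6 → 9; n=7 → 15; n=8 → 22.
Orbitals: 4 + 9 + 15 + 22 = 50. With m_s fixed to +1/2 there is one state per orbital, so 50 states.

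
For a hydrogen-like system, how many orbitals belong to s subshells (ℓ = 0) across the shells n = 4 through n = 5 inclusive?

An s subshell (ℓ = 0) exists for every n ≥ 1, so shells n = 4, 5 each contribute one — 2 subshells.
Since each s subshell has 2·0+1 = 1 orbital, the total is 2 × 1 = 2.

2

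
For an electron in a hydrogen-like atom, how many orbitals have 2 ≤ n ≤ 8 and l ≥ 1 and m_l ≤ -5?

10

Work shell by shell — for each n, count the (l, m_l) pairs that satisfy l ≥ 1 and m_l ≤ -5:
n=6 → 1; n=7 → 3; n=8 → 6.
Total orbitals: 1 + 3 + 6 = 10.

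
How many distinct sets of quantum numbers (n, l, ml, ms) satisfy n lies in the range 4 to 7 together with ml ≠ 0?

Per-shell orbital counts meeting the constraint:
n=4 → 12; n=5 → 20; n=6 → 30; n=7 → 42.
Orbitals: 12 + 20 + 30 + 42 = 104. Including both spin states (ms = ±1/2) gives 2 × 104 = 208 states.

208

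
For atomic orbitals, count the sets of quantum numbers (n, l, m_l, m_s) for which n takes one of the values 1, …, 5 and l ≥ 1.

100

Work shell by shell — for each n, count the (l, m_l) pairs that satisfy l ≥ 1:
n=2 → 3; n=3 → 8; n=4 → 15; n=5 → 24.
Orbitals: 3 + 8 + 15 + 24 = 50. Including both spin states (m_s = ±1/2) gives 2 × 50 = 100 states.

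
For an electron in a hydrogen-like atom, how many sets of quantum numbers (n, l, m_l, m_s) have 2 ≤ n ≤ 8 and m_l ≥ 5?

Count contributing orbitals for each principal shell:
n=6 → 1; n=7 → 3; n=8 → 6.
Orbitals: 1 + 3 + 6 = 10. Including both spin states (m_s = ±1/2) gives 2 × 10 = 20 states.

20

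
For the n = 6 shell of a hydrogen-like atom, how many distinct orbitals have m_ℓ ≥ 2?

10

The n = 6 shell has ℓ = 0 through 5; check each.
Per ℓ-value: ℓ=2 → 1; ℓ=3 → 2; ℓ=4 → 3; ℓ=5 → 4.
Total orbitals: 1 + 2 + 3 + 4 = 10.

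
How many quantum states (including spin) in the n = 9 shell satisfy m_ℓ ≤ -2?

Orbitals with m_ℓ ≤ -2, by ℓ: ℓ=2 → 1; ℓ=3 → 2; ℓ=4 → 3; ℓ=5 → 4; ℓ=6 → 5; ℓ=7 → 6; ℓ=8 → 7.
Orbitals: 1 + 2 + 3 + 4 + 5 + 6 + 7 = 28. Each orbital carries two spin states, so 28 × 2 = 56 states.

56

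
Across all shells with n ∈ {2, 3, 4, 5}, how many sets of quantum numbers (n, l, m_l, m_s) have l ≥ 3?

Go shell by shell, enumerating (l, m_l) with l ≥ 3:
n=4 → 7; n=5 → 16.
Orbitals: 7 + 16 = 23. Including both spin states (m_s = ±1/2) gives 2 × 23 = 46 states.

46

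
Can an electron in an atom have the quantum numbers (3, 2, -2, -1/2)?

Yes

n = 3 is a positive integer. l = 2 satisfies 0 ≤ l ≤ n−1 = 2. ml = -2 lies in the range −l … +l (here −2 … 2). ms = -1/2 is one of ±1/2.
All four constraints are satisfied.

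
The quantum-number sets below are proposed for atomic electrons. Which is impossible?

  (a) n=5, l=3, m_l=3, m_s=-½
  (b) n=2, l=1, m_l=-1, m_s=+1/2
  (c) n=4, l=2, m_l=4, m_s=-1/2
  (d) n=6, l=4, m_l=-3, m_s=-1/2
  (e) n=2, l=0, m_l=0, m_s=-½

(c)

(c) has |m_l| = 4 > l = 2, violating −l ≤ m_l ≤ l.
The remaining sets (a), (b), (d), (e) satisfy all four rules.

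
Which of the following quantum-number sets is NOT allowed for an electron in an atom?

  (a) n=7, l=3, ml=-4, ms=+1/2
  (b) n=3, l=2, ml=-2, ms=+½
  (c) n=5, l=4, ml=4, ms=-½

(a)

(a) has |ml| = 4 > l = 3, violating −l ≤ ml ≤ l.
The remaining sets (b), (c) satisfy all four rules.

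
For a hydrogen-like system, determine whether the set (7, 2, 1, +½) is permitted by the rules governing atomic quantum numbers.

n = 7 is a positive integer. l = 2 satisfies 0 ≤ l ≤ n−1 = 6. ml = 1 lies in the range −l … +l (here −2 … 2). ms = +1/2 is one of ±1/2.
All four constraints are satisfied.

Allowed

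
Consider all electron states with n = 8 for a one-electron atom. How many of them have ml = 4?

For n = 8, l ranges over 0 … 7.
Per l-value: l=4 → 1; l=5 → 1; l=6 → 1; l=7 → 1.
Orbitals: 1 + 1 + 1 + 1 = 4. Each orbital carries two spin states, so 4 × 2 = 8 states.

8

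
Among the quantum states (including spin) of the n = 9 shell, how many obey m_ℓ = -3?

12

Go through ℓ = 0, …, 8 (the values permitted for n = 9).
The (ℓ, m_ℓ) pairs meeting m_ℓ = -3 give: ℓ=3 → 1; ℓ=4 → 1; ℓ=5 → 1; ℓ=6 → 1; ℓ=7 → 1; ℓ=8 → 1.
Orbitals: 1 + 1 + 1 + 1 + 1 + 1 = 6. Each orbital carries two spin states, so 6 × 2 = 12 states.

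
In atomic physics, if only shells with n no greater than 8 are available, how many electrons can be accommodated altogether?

408

Total orbitals = 1² + 2² + 3² + 4² + 5² + 6² + 7² + 8² = 204. Doubling for spin gives 408 electrons.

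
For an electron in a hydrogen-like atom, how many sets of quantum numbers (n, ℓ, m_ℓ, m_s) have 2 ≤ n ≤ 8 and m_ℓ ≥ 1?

168

For each n in the range, tally the orbitals obeying m_ℓ ≥ 1:
n=2 → 1; n=3 → 3; n=4 → 6; n=5 → 10; n=6 → 15; n=7 → 21; n=8 → 28.
Orbitals: 1 + 3 + 6 + 10 + 15 + 21 + 28 = 84. Including both spin states (m_s = ±1/2) gives 2 × 84 = 168 states.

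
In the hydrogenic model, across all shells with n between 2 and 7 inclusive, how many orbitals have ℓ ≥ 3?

90

Per-shell orbital counts meeting the constraint:
n=4 → 7; n=5 → 16; n=6 → 27; n=7 → 40.
Total orbitals: 7 + 16 + 27 + 40 = 90.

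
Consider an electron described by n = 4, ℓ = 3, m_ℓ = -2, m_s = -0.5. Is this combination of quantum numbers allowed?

n = 4 is a positive integer. ℓ = 3 satisfies 0 ≤ ℓ ≤ n−1 = 3. m_ℓ = -2 lies in the range −ℓ … +ℓ (here −3 … 3). m_s = -1/2 is one of ±1/2.
All four constraints are satisfied.

Allowed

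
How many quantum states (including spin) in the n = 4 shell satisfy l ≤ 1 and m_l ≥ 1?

Go through l = 0, …, 3 (the values permitted for n = 4).
Per l-value: l=1 → 1.
Orbitals: 1. Each orbital carries two spin states, so 1 × 2 = 2 states.

2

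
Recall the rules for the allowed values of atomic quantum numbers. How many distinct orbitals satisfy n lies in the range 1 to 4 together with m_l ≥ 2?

4

Go shell by shell, enumerating (l, m_l) with m_l ≥ 2:
n=3 → 1; n=4 → 3.
Total orbitals: 1 + 3 = 4.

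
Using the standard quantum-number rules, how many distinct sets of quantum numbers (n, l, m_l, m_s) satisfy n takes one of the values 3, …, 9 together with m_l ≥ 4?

Per-shell orbital counts meeting the constraint:
n=5 → 1; n=6 → 3; n=7 → 6; n=8 → 10; n=9 → 15.
Orbitals: 1 + 3 + 6 + 10 + 15 = 35. Including both spin states (m_s = ±1/2) gives 2 × 35 = 70 states.

70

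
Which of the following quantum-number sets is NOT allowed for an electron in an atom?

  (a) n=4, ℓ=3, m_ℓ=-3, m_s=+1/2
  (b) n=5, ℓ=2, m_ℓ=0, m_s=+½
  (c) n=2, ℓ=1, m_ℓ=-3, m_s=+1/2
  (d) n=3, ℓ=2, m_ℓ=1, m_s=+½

(c)

(c) has |m_ℓ| = 3 > ℓ = 1, violating −ℓ ≤ m_ℓ ≤ ℓ.
The remaining sets (a), (b), (d) satisfy all four rules.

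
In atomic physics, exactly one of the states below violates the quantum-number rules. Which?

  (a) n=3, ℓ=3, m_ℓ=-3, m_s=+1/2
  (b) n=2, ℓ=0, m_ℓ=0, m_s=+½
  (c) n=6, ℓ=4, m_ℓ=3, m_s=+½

(a) has ℓ = 3 ≥ n = 3, violating 0 ≤ ℓ ≤ n−1.
The remaining sets (b), (c) satisfy all four rules.

(a)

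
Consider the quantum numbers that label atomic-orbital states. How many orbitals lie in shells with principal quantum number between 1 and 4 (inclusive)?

Shell n has n² orbitals: 1²=1 + 2²=4 + 3²=9 + 4²=16 = 30 orbitals.

30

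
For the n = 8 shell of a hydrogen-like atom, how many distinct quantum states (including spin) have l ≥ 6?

56

The n = 8 shell has l = 0 through 7; check each.
Per l-value: l=6 → 13; l=7 → 15.
Orbitals: 13 + 15 = 28. Each orbital carries two spin states, so 28 × 2 = 56 states.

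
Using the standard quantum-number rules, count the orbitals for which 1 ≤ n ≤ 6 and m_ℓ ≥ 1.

35

Count contributing orbitals for each principal shell:
n=2 → 1; n=3 → 3; n=4 → 6; n=5 → 10; n=6 → 15.
Total orbitals: 1 + 3 + 6 + 10 + 15 = 35.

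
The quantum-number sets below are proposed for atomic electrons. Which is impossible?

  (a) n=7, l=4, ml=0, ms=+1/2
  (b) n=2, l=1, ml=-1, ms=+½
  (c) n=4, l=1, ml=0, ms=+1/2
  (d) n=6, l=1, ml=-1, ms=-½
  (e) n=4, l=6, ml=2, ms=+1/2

(e) has l = 6 ≥ n = 4, violating 0 ≤ l ≤ n−1.
The remaining sets (a), (b), (c), (d) satisfy all four rules.

(e)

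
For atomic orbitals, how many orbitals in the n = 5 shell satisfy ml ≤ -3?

3

With n = 5 the allowed l are 0, 1, …, 4.
The (l, ml) pairs meeting ml ≤ -3 give: l=3 → 1; l=4 → 2.
Total orbitals: 1 + 2 = 3.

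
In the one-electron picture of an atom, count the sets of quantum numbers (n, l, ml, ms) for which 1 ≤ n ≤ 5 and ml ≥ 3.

8

Per-shell orbital counts meeting the constraint:
n=4 → 1; n=5 → 3.
Orbitals: 1 + 3 = 4. Including both spin states (ms = ±1/2) gives 2 × 4 = 8 states.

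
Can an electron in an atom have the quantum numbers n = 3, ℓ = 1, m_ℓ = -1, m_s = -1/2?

n = 3 is a positive integer. ℓ = 1 satisfies 0 ≤ ℓ ≤ n−1 = 2. m_ℓ = -1 lies in the range −ℓ … +ℓ (here −1 … 1). m_s = -1/2 is one of ±1/2.
All four constraints are satisfied.

Yes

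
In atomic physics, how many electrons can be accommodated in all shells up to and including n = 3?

Total orbitals = 1² + 2² + 3² = 14. Doubling for spin gives 28 electrons.

28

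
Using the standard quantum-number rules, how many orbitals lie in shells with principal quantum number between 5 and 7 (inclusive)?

110

Shell n has n² orbitals: 5²=25 + 6²=36 + 7²=49 = 110 orbitals.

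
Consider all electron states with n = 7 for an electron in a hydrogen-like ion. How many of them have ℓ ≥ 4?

Orbitals with ℓ ≥ 4, by ℓ: ℓ=4 → 9; ℓ=5 → 11; ℓ=6 → 13.
Orbitals: 9 + 11 + 13 = 33. Each orbital carries two spin states, so 33 × 2 = 66 states.

66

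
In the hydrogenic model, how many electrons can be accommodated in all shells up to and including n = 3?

28

Total orbitals = 1² + 2² + 3² = 14. Doubling for spin gives 28 electrons.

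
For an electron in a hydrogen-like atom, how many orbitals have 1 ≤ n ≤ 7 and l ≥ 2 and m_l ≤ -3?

Work shell by shell — for each n, count the (l, m_l) pairs that satisfy l ≥ 2 and m_l ≤ -3:
n=4 → 1; n=5 → 3; n=6 → 6; n=7 → 10.
Total orbitals: 1 + 3 + 6 + 10 = 20.

20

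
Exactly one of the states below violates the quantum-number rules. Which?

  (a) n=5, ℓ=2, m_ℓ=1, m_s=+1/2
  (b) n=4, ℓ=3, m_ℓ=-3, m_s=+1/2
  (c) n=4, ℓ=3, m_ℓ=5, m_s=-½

(c) has |m_ℓ| = 5 > ℓ = 3, violating −ℓ ≤ m_ℓ ≤ ℓ.
The remaining sets (a), (b) satisfy all four rules.

(c)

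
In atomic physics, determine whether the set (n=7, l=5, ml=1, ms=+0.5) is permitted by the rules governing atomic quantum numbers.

n = 7 is a positive integer. l = 5 satisfies 0 ≤ l ≤ n−1 = 6. ml = 1 lies in the range −l … +l (here −5 … 5). ms = +1/2 is one of ±1/2.
All four constraints are satisfied.

Allowed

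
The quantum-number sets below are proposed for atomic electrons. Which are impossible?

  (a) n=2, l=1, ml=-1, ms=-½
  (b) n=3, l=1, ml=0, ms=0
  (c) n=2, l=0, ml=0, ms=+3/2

(b) and (c)

(b) has ms = 0, but an electron's spin must be ±1/2.
(c) has ms = +3/2, but an electron's spin must be ±1/2.
The remaining set (a) satisfies all four rules.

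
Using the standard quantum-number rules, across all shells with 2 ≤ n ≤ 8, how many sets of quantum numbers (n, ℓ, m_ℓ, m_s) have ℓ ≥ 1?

392

Work shell by shell — for each n, count the (ℓ, m_ℓ) pairs that satisfy ℓ ≥ 1:
n=2 → 3; n=3 → 8; n=4 → 15; n=5 → 24; n=6 → 35; n=7 → 48; n=8 → 63.
Orbitals: 3 + 8 + 15 + 24 + 35 + 48 + 63 = 196. Including both spin states (m_s = ±1/2) gives 2 × 196 = 392 states.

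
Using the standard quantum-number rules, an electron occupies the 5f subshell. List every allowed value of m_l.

The 5f subshell has l = 3, and m_l takes every integer from −l to +l. With l = 3 that gives the 7 values -3, -2, -1, 0, 1, 2, 3.

-3, -2, -1, 0, 1, 2, 3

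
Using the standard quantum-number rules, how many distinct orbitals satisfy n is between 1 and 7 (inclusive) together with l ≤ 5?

For each n in the range, tally the orbitals obeying l ≤ 5:
n=1 → 1; n=2 → 4; n=3 → 9; n=4 → 16; n=5 → 25; n=6 → 36; n=7 → 36.
Total orbitals: 1 + 4 + 9 + 16 + 25 + 36 + 36 = 127.

127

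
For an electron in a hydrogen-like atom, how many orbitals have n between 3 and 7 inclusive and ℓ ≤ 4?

For each n in the range, tally the orbitals obeying ℓ ≤ 4:
n=3 → 9; n=4 → 16; n=5 → 25; n=6 → 25; n=7 → 25.
Total orbitals: 9 + 16 + 25 + 25 + 25 = 100.

100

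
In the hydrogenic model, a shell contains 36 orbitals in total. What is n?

n = 6

n² = 36 ⇒ n = 6.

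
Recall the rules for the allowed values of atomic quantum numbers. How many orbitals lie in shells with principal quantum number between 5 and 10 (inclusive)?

355

Shell n has n² orbitals: 5²=25 + 6²=36 + 7²=49 + 8²=64 + 9²=81 + 10²=100 = 355 orbitals.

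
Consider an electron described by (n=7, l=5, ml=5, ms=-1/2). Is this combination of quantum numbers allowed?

Yes

n = 7 is a positive integer. l = 5 satisfies 0 ≤ l ≤ n−1 = 6. ml = 5 lies in the range −l … +l (here −5 … 5). ms = -1/2 is one of ±1/2.
All four constraints are satisfied.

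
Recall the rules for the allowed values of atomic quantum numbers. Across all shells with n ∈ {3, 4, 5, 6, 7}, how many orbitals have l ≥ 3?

Treat each shell separately and count matching orbitals:
n=4 → 7; n=5 → 16; n=6 → 27; n=7 → 40.
Total orbitals: 7 + 16 + 27 + 40 = 90.

90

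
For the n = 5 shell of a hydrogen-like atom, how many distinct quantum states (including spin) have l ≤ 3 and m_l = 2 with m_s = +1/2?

With n = 5 the allowed l are 0, 1, …, 4.
Contributions: l=2 → 1; l=3 → 1.
Orbitals: 1 + 1 = 2. With m_s fixed to a single value there is one state per orbital, giving 2 states.

2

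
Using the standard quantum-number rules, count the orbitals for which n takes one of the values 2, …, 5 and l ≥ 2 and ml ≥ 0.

Go shell by shell, enumerating (l, ml) with l ≥ 2 and ml ≥ 0:
n=3 → 3; n=4 → 7; n=5 → 12.
Total orbitals: 3 + 7 + 12 = 22.

22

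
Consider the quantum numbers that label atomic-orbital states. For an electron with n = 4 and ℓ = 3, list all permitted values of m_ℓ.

m_ℓ takes every integer from −ℓ to +ℓ. With ℓ = 3 that gives the 7 values -3, -2, -1, 0, 1, 2, 3.

-3, -2, -1, 0, 1, 2, 3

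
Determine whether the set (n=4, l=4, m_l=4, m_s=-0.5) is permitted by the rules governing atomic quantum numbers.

The orbital quantum number must satisfy 0 ≤ l ≤ n−1. With n = 4 the allowed l values are 0, 1, 2, 3, so l = 4 is out of range.

No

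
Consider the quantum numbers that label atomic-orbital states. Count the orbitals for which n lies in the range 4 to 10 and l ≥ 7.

Go shell by shell, enumerating (l, m_l) with l ≥ 7:
n=8 → 15; n=9 → 32; n=10 → 51.
Total orbitals: 15 + 32 + 51 = 98.

98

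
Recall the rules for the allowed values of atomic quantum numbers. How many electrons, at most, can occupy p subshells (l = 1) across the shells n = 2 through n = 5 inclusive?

A p subshell (l = 1) exists for every n ≥ 2, so shells n = 2, 3, 4, 5 each contribute one — 4 subshells.
Since each p subshell holds 2(2·1+1) = 6 electrons, the total is 4 × 6 = 24.

24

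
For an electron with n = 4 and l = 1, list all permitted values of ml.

ml takes every integer from −l to +l. With l = 1 that gives the 3 values -1, 0, 1.

-1, 0, 1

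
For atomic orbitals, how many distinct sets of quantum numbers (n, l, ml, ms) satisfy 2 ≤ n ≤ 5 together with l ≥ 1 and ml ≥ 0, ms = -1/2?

For each n in the range, tally the orbitals obeying l ≥ 1 and ml ≥ 0:
n=2 → 2; n=3 → 5; n=4 → 9; n=5 → 14.
Orbitals: 2 + 5 + 9 + 14 = 30. With ms fixed to -1/2 there is one state per orbital, so 30 states.

30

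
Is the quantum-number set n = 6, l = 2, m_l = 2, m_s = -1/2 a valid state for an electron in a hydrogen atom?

n = 6 is a positive integer. l = 2 satisfies 0 ≤ l ≤ n−1 = 5. m_l = 2 lies in the range −l … +l (here −2 … 2). m_s = -1/2 is one of ±1/2.
All four constraints are satisfied.

Allowed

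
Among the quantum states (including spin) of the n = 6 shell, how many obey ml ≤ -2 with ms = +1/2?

10

Go through l = 0, …, 5 (the values permitted for n = 6).
Per l-value: l=2 → 1; l=3 → 2; l=4 → 3; l=5 → 4.
Orbitals: 1 + 2 + 3 + 4 = 10. With ms fixed to a single value there is one state per orbital, giving 10 states.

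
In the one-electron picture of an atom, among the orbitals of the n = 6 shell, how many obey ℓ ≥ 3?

For n = 6, ℓ ranges over 0 … 5.
The (ℓ, m_ℓ) pairs meeting ℓ ≥ 3 give: ℓ=3 → 7; ℓ=4 → 9; ℓ=5 → 11.
Total orbitals: 7 + 9 + 11 = 27.

27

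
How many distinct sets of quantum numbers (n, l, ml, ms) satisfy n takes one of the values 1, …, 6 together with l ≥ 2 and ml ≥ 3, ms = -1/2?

10

For each n in the range, tally the orbitals obeying l ≥ 2 and ml ≥ 3:
n=4 → 1; n=5 → 3; n=6 → 6.
Orbitals: 1 + 3 + 6 = 10. With ms fixed to -1/2 there is one state per orbital, so 10 states.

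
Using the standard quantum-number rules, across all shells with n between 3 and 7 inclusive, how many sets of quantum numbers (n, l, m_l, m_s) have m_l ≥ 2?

For each n in the range, tally the orbitals obeying m_l ≥ 2:
n=3 → 1; n=4 → 3; n=5 → 6; n=6 → 10; n=7 → 15.
Orbitals: 1 + 3 + 6 + 10 + 15 = 35. Including both spin states (m_s = ±1/2) gives 2 × 35 = 70 states.

70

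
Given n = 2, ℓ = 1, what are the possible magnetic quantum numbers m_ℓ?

m_ℓ takes every integer from −ℓ to +ℓ. With ℓ = 1 that gives the 3 values -1, 0, 1.

-1, 0, 1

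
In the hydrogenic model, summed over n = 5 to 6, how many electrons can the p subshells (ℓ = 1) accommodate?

A p subshell (ℓ = 1) exists for every n ≥ 2, so shells n = 5, 6 each contribute one — 2 subshells.
Since each p subshell holds 2(2·1+1) = 6 electrons, the total is 2 × 6 = 12.

12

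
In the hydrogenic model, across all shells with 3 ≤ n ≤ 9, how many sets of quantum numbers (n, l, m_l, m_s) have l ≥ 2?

For each n in the range, tally the orbitals obeying l ≥ 2:
n=3 → 5; n=4 → 12; n=5 → 21; n=6 → 32; n=7 → 45; n=8 → 60; n=9 → 77.
Orbitals: 5 + 12 + 21 + 32 + 45 + 60 + 77 = 252. Including both spin states (m_s = ±1/2) gives 2 × 252 = 504 states.

504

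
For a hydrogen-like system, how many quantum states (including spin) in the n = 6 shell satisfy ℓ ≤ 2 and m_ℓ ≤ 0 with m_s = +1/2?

With n = 6 the allowed ℓ are 0, 1, …, 5.
Per ℓ-value: ℓ=0 → 1; ℓ=1 → 2; ℓ=2 → 3.
Orbitals: 1 + 2 + 3 = 6. With m_s fixed to a single value there is one state per orbital, giving 6 states.

6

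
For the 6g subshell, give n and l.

n = 6, l = 4

The leading integer gives n = 6; the letter 'g' means l = 4.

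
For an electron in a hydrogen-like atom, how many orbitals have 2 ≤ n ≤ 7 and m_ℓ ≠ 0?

112

Per-shell orbital counts meeting the constraint:
n=2 → 2; n=3 → 6; n=4 → 12; n=5 → 20; n=6 → 30; n=7 → 42.
Total orbitals: 2 + 6 + 12 + 20 + 30 + 42 = 112.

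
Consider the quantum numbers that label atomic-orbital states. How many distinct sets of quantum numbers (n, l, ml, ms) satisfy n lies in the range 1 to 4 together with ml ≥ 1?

Per-shell orbital counts meeting the constraint:
n=2 → 1; n=3 → 3; n=4 → 6.
Orbitals: 1 + 3 + 6 = 10. Including both spin states (ms = ±1/2) gives 2 × 10 = 20 states.

20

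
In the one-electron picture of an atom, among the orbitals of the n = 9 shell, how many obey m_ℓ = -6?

The (ℓ, m_ℓ) pairs meeting m_ℓ = -6 give: ℓ=6 → 1; ℓ=7 → 1; ℓ=8 → 1.
Total orbitals: 1 + 1 + 1 = 3.

3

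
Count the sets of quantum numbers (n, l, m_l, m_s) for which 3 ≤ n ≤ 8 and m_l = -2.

Count contributing orbitals for each principal shell:
n=3 → 1; n=4 → 2; n=5 → 3; n=6 → 4; n=7 → 5; n=8 → 6.
Orbitals: 1 + 2 + 3 + 4 + 5 + 6 = 21. Including both spin states (m_s = ±1/2) gives 2 × 21 = 42 states.

42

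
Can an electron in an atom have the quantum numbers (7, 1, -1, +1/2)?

Valid

n = 7 is a positive integer. ℓ = 1 satisfies 0 ≤ ℓ ≤ n−1 = 6. m_ℓ = -1 lies in the range −ℓ … +ℓ (here −1 … 1). m_s = +1/2 is one of ±1/2.
All four constraints are satisfied.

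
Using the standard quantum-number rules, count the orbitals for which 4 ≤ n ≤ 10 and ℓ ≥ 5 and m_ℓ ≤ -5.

35

Go shell by shell, enumerating (ℓ, m_ℓ) with ℓ ≥ 5 and m_ℓ ≤ -5:
n=6 → 1; n=7 → 3; n=8 → 6; n=9 → 10; n=10 → 15.
Total orbitals: 1 + 3 + 6 + 10 + 15 = 35.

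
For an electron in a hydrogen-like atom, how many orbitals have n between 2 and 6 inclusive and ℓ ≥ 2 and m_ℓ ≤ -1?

30

Treat each shell separately and count matching orbitals:
n=3 → 2; n=4 → 5; n=5 → 9; n=6 → 14.
Total orbitals: 2 + 5 + 9 + 14 = 30.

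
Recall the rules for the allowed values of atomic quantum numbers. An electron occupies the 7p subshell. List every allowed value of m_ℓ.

The 7p subshell has ℓ = 1, and m_ℓ takes every integer from −ℓ to +ℓ. With ℓ = 1 that gives the 3 values -1, 0, 1.

-1, 0, 1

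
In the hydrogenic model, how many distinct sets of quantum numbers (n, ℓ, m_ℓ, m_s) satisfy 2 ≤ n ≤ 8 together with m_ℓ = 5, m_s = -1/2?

6

Work shell by shell — for each n, count the (ℓ, m_ℓ) pairs that satisfy m_ℓ = 5:
n=6 → 1; n=7 → 2; n=8 → 3.
Orbitals: 1 + 2 + 3 = 6. With m_s fixed to -1/2 there is one state per orbital, so 6 states.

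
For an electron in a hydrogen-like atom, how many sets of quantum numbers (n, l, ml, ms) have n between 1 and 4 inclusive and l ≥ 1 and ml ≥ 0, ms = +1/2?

Per-shell orbital counts meeting the constraint:
n=2 → 2; n=3 → 5; n=4 → 9.
Orbitals: 2 + 5 + 9 = 16. With ms fixed to +1/2 there is one state per orbital, so 16 states.

16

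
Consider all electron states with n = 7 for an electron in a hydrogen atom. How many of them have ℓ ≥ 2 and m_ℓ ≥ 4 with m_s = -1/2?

For n = 7, ℓ ranges over 0 … 6.
Per ℓ-value: ℓ=4 → 1; ℓ=5 → 2; ℓ=6 → 3.
Orbitals: 1 + 2 + 3 = 6. With m_s fixed to a single value there is one state per orbital, giving 6 states.

6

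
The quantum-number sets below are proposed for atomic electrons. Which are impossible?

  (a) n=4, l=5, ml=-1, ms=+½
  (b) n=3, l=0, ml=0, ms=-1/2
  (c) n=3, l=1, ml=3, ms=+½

(a) has l = 5 ≥ n = 4, violating 0 ≤ l ≤ n−1.
(c) has |ml| = 3 > l = 1, violating −l ≤ ml ≤ l.
The remaining set (b) satisfies all four rules.

(a) and (c)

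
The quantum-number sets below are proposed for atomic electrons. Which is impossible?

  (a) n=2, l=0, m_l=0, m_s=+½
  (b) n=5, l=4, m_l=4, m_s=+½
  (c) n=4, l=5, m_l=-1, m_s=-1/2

(c)

(c) has l = 5 ≥ n = 4, violating 0 ≤ l ≤ n−1.
The remaining sets (a), (b) satisfy all four rules.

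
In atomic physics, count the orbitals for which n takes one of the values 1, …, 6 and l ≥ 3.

50

Treat each shell separately and count matching orbitals:
n=4 → 7; n=5 → 16; n=6 → 27.
Total orbitals: 7 + 16 + 27 = 50.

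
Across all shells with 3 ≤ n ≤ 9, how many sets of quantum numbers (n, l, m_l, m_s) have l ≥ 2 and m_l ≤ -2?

Work shell by shell — for each n, count the (l, m_l) pairs that satisfy l ≥ 2 and m_l ≤ -2:
n=3 → 1; n=4 → 3; n=5 → 6; n=6 → 10; n=7 → 15; n=8 → 21; n=9 → 28.
Orbitals: 1 + 3 + 6 + 10 + 15 + 21 + 28 = 84. Including both spin states (m_s = ±1/2) gives 2 × 84 = 168 states.

168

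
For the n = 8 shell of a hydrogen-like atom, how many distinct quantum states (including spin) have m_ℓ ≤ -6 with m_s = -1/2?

The n = 8 shell has ℓ = 0 through 7; check each.
Contributions: ℓ=6 → 1; ℓ=7 → 2.
Orbitals: 1 + 2 = 3. With m_s fixed to a single value there is one state per orbital, giving 3 states.

3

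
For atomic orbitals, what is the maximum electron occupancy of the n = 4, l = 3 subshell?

14

A subshell with l = 3 has 2l+1 = 7 orbitals, each holding 2 electrons (spin ±1/2), so 7 × 2 = 14.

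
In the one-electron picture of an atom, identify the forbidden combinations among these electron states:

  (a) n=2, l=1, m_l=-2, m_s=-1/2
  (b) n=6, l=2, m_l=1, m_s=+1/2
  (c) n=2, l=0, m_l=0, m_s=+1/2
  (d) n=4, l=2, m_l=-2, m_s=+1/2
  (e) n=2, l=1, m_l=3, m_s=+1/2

(a) has |m_l| = 2 > l = 1, violating −l ≤ m_l ≤ l.
(e) has |m_l| = 3 > l = 1, violating −l ≤ m_l ≤ l.
The remaining sets (b), (c), (d) satisfy all four rules.

(a) and (e)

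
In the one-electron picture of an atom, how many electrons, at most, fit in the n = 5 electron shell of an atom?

A shell holds 2n² electrons: 2 × 5² = 2 × 25 = 50.

50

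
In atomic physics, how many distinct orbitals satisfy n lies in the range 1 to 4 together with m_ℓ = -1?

6

Work shell by shell — for each n, count the (ℓ, m_ℓ) pairs that satisfy m_ℓ = -1:
n=2 → 1; n=3 → 2; n=4 → 3.
Total orbitals: 1 + 2 + 3 = 6.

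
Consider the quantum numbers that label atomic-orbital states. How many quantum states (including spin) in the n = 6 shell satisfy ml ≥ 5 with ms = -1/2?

1

With n = 6 the allowed l are 0, 1, …, 5.
The (l, ml) pairs meeting ml ≥ 5 give: l=5 → 1.
Orbitals: 1. With ms fixed to a single value there is one state per orbital, giving 1 state.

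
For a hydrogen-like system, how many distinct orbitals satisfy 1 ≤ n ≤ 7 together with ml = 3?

10

For each n in the range, tally the orbitals obeying ml = 3:
n=4 → 1; n=5 → 2; n=6 → 3; n=7 → 4.
Total orbitals: 1 + 2 + 3 + 4 = 10.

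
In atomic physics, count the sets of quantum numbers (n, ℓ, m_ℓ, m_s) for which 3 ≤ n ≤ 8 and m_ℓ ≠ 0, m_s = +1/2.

166

Per-shell orbital counts meeting the constraint:
n=3 → 6; n=4 → 12; n=5 → 20; n=6 → 30; n=7 → 42; n=8 → 56.
Orbitals: 6 + 12 + 20 + 30 + 42 + 56 = 166. With m_s fixed to +1/2 there is one state per orbital, so 166 states.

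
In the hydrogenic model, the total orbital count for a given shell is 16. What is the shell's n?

n = 4

n² = 16 ⇒ n = 4.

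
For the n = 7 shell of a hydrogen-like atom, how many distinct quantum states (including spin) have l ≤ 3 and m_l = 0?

For n = 7, l ranges over 0 … 6.
Contributions: l=0 → 1; l=1 → 1; l=2 → 1; l=3 → 1.
Orbitals: 1 + 1 + 1 + 1 = 4. Each orbital carries two spin states, so 4 × 2 = 8 states.

8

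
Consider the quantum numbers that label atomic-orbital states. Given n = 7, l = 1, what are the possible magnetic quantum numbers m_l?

m_l takes every integer from −l to +l. With l = 1 that gives the 3 values -1, 0, 1.

-1, 0, 1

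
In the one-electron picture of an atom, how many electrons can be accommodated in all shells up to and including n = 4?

Total orbitals = 1² + 2² + 3² + 4² = 30. Doubling for spin gives 60 electrons.

60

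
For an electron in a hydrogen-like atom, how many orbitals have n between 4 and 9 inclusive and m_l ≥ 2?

Go shell by shell, enumerating (l, m_l) with m_l ≥ 2:
n=4 → 3; n=5 → 6; n=6 → 10; n=7 → 15; n=8 → 21; n=9 → 28.
Total orbitals: 3 + 6 + 10 + 15 + 21 + 28 = 83.

83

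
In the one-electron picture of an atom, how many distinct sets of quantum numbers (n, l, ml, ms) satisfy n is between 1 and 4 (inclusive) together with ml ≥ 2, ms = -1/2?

4

Treat each shell separately and count matching orbitals:
n=3 → 1; n=4 → 3.
Orbitals: 1 + 3 = 4. With ms fixed to -1/2 there is one state per orbital, so 4 states.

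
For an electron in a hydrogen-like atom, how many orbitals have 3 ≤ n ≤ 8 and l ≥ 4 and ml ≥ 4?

20

Per-shell orbital counts meeting the constraint:
n=5 → 1; n=6 → 3; n=7 → 6; n=8 → 10.
Total orbitals: 1 + 3 + 6 + 10 = 20.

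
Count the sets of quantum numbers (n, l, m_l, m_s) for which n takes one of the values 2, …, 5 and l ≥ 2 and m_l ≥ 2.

20

Treat each shell separately and count matching orbitals:
n=3 → 1; n=4 → 3; n=5 → 6.
Orbitals: 1 + 3 + 6 = 10. Including both spin states (m_s = ±1/2) gives 2 × 10 = 20 states.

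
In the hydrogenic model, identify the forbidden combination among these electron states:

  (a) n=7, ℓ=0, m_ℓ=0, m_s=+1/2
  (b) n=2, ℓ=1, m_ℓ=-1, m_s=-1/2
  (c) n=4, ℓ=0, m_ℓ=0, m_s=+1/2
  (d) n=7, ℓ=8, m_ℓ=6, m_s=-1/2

(d)

(d) has ℓ = 8 ≥ n = 7, violating 0 ≤ ℓ ≤ n−1.
The remaining sets (a), (b), (c) satisfy all four rules.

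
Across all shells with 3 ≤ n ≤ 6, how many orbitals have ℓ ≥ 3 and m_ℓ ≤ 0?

28

Count contributing orbitals for each principal shell:
n=4 → 4; n=5 → 9; n=6 → 15.
Total orbitals: 4 + 9 + 15 = 28.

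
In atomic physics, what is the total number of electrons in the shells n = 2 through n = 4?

Shell n has n² orbitals: 2²=4 + 3²=9 + 4²=16 = 29 orbitals.
Two spin states per orbital: 2 × 29 = 58 electrons.

58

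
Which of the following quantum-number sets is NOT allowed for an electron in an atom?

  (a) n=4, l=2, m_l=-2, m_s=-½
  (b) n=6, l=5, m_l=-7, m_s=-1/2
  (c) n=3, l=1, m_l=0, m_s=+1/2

(b) has |m_l| = 7 > l = 5, violating −l ≤ m_l ≤ l.
The remaining sets (a), (c) satisfy all four rules.

(b)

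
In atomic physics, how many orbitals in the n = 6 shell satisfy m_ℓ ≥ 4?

3

Contributions: ℓ=4 → 1; ℓ=5 → 2.
Total orbitals: 1 + 2 = 3.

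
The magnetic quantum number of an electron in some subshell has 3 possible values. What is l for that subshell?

l = 1

ml ranges over 2l+1 integers, so 2l+1 = 3 ⇒ l = 1.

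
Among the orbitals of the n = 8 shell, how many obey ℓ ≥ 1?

The n = 8 shell has ℓ = 0 through 7; check each.
Orbitals with ℓ ≥ 1, by ℓ: ℓ=1 → 3; ℓ=2 → 5; ℓ=3 → 7; ℓ=4 → 9; ℓ=5 → 11; ℓ=6 → 13; ℓ=7 → 15.
Total orbitals: 3 + 5 + 7 + 9 + 11 + 13 + 15 = 63.

63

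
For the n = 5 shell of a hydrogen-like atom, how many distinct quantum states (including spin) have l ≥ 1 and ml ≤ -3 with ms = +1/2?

3

With n = 5 the allowed l are 0, 1, …, 4.
Per l-value: l=3 → 1; l=4 → 2.
Orbitals: 1 + 2 = 3. With ms fixed to a single value there is one state per orbital, giving 3 states.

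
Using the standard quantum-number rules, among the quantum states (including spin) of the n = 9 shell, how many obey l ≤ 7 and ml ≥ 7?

The n = 9 shell has l = 0 through 8; check each.
Contributions: l=7 → 1.
Orbitals: 1. Each orbital carries two spin states, so 1 × 2 = 2 states.

2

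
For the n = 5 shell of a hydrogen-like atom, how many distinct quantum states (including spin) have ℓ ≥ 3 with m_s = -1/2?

16

Go through ℓ = 0, …, 4 (the values permitted for n = 5).
Contributions: ℓ=3 → 7; ℓ=4 → 9.
Orbitals: 7 + 9 = 16. With m_s fixed to a single value there is one state per orbital, giving 16 states.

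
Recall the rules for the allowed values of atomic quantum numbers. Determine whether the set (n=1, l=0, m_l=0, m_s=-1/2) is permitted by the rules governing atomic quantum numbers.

Yes

n = 1 is a positive integer. l = 0 satisfies 0 ≤ l ≤ n−1 = 0. m_l = 0 lies in the range −l … +l (here 0). m_s = -1/2 is one of ±1/2.
All four constraints are satisfied.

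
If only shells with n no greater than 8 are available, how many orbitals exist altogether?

204

Total orbitals = 1² + 2² + 3² + 4² + 5² + 6² + 7² + 8² = 204.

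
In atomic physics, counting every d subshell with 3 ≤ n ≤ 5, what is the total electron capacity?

A d subshell (ℓ = 2) exists for every n ≥ 3, so shells n = 3, 4, 5 each contribute one — 3 subshells.
Since each d subshell holds 2(2·2+1) = 10 electrons, the total is 3 × 10 = 30.

30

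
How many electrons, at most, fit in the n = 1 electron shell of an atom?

2

A shell holds 2n² electrons: 2 × 1² = 2 × 1 = 2.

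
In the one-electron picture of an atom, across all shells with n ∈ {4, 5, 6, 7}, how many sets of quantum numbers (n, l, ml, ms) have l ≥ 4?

Go shell by shell, enumerating (l, ml) with l ≥ 4:
n=5 → 9; n=6 → 20; n=7 → 33.
Orbitals: 9 + 20 + 33 = 62. Including both spin states (ms = ±1/2) gives 2 × 62 = 124 states.

124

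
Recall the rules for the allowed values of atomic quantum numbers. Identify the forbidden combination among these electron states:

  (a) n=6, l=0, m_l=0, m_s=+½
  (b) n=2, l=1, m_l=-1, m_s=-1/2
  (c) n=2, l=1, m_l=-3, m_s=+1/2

(c) has |m_l| = 3 > l = 1, violating −l ≤ m_l ≤ l.
The remaining sets (a), (b) satisfy all four rules.

(c)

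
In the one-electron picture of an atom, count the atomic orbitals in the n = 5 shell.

25

The n = 5 shell contains n² = 5² = 25 orbitals.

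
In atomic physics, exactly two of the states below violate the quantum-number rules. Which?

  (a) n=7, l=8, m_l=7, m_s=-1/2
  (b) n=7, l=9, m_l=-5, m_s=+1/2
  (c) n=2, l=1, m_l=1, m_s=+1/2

(a) and (b)

(a) has l = 8 ≥ n = 7, violating 0 ≤ l ≤ n−1.
(b) has l = 9 ≥ n = 7, violating 0 ≤ l ≤ n−1.
The remaining set (c) satisfies all four rules.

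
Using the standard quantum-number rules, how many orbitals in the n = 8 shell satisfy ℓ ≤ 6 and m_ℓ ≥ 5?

With n = 8 the allowed ℓ are 0, 1, …, 7.
Orbitals with ℓ ≤ 6 and m_ℓ ≥ 5, by ℓ: ℓ=5 → 1; ℓ=6 → 2.
Total orbitals: 1 + 2 = 3.

3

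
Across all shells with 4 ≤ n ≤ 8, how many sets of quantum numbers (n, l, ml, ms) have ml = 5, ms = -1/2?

6

Go shell by shell, enumerating (l, ml) with ml = 5:
n=6 → 1; n=7 → 2; n=8 → 3.
Orbitals: 1 + 2 + 3 = 6. With ms fixed to -1/2 there is one state per orbital, so 6 states.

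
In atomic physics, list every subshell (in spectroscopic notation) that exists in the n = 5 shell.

5s, 5p, 5d, 5f, 5g

For n = 5, l runs from 0 to 4. In spectroscopic notation l = 0,1,2,… ↔ s,p,d,f,g,h,i, so the subshells are 5s, 5p, 5d, 5f, 5g.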